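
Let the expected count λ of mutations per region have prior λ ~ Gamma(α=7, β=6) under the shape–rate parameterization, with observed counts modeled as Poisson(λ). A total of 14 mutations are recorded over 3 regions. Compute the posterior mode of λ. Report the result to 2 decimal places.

Σxᵢ = 14, n = 3.
Posterior ∝ λ^6e^(−6λ) · λ^14e^(−3λ) = λ^20e^(−9λ), i.e. Gamma(shape=21, rate=9).
The mode of a Gamma(a, b) with a ≥ 1 (shape–rate) is (a−1)/b = 20/9 ≈ 2.22.

λ̂_MAP = 2.22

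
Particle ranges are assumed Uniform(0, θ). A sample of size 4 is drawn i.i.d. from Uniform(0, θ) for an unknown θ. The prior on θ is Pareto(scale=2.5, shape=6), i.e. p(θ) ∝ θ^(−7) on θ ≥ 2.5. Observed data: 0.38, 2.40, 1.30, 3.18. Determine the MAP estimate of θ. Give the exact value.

The Uniform(0, θ) likelihood is θ^(−n) for θ ≥ max(xᵢ), zero otherwise. Here max(xᵢ) = 3.18.
Posterior ∝ θ^(−7) · θ^(−4) = θ^(−11) on θ ≥ max(2.5, 3.18) = 3.18.
This density is strictly decreasing in θ, so the posterior mode lies at the lower boundary of the support.

θ̂_MAP = 3.18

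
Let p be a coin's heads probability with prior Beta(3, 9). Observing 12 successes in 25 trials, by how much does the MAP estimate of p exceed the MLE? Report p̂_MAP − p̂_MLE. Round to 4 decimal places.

MAP − MLE = -0.0800

Posterior is Beta(15, 22); MAP = (15−1)/(37−2) = 14/35 ≈ 0.40000.
MLE ignores the prior: p̂_MLE = k/n = 12/25 ≈ 0.48000.
Difference = 14/35 − 12/25 = -2/25 ≈ -0.0800.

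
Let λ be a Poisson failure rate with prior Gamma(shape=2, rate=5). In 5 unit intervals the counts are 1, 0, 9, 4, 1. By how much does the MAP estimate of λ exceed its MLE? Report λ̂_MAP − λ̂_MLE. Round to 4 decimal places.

Σxᵢ = 15. Posterior is Gamma(17, 10); MAP = (17−1)/10 = 16/10 ≈ 1.60000.
MLE = x̄ = 15/5 ≈ 3.00000.
Difference = 16/10 − 15/5 = -7/5 ≈ -1.4000.

MAP − MLE = -1.4000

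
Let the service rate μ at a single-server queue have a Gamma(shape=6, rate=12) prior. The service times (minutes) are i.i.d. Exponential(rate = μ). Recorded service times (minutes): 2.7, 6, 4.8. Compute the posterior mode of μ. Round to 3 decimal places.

μ̂_MAP = 0.314

The Exponential(rate=μ) likelihood is ∝ μ^n e^(−μΣtᵢ). Here n = 3 and Σtᵢ = 2.7 + 6 + 4.8 = 13.5.
Posterior ∝ μ^5e^(−12μ) · μ^3e^(−13.5μ) = μ^8e^(−25.5μ), i.e. Gamma(9, 25.5).
Mode = (a−1)/b = 8/25.5 ≈ 0.314.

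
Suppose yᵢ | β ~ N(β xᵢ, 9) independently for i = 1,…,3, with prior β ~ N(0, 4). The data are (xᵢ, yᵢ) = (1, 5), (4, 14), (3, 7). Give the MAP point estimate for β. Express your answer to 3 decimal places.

log p(β | y) = −Σ(yᵢ − βxᵢ)²/(2·9) − β²/(2·4) + const.
Setting the derivative to zero: Σxᵢ(yᵢ − βxᵢ)/9 − β/4 = 0, so β = Σxᵢyᵢ / (Σxᵢ² + σ²/τ²).
Σxᵢyᵢ = 1·5 + 4·14 + 3·7 = 82; Σxᵢ² = 26; σ²/τ² = 2.25.
β̂_MAP = 82 / (26 + 2.25) = 82/28.25 ≈ 2.903.

β̂_MAP = 2.903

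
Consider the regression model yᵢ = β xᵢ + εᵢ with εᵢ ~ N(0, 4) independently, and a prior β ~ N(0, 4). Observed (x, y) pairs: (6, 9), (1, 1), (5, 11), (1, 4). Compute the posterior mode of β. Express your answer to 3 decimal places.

log p(β | y) = −Σ(yᵢ − βxᵢ)²/(2·4) − β²/(2·4) + const.
Setting the derivative to zero: Σxᵢ(yᵢ − βxᵢ)/4 − β/4 = 0, so β = Σxᵢyᵢ / (Σxᵢ² + σ²/τ²).
Σxᵢyᵢ = 6·9 + 1·1 + 5·11 + 1·4 = 114; Σxᵢ² = 63; σ²/τ² = 1.
β̂_MAP = 114 / (63 + 1) = 114/64 ≈ 1.781.

β̂_MAP = 1.781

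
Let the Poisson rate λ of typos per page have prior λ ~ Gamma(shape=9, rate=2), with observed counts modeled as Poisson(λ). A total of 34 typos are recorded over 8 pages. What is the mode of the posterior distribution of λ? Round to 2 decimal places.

Σxᵢ = 34, n = 8.
Posterior ∝ λ^8e^(−2λ) · λ^34e^(−8λ) = λ^42e^(−10λ), i.e. Gamma(shape=43, rate=10).
The mode of a Gamma(a, b) with a ≥ 1 (shape–rate) is (a−1)/b = 42/10 ≈ 4.20.

λ̂_MAP = 4.20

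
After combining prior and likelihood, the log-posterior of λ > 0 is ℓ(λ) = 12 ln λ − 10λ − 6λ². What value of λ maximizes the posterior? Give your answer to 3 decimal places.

ℓ'(λ) = 12/λ − 10 − 12λ. Setting this to zero and multiplying by λ: 12λ² + 10λ − 12 = 0.
λ = (−10 + √(10² + 4·12·12)) / (2·12) = (−10 + √676) / 24 = (−10 + 26)/24 = 2/3.
ℓ''(λ) = −12/λ² − 12 < 0, confirming a maximum.

λ̂_MAP = 0.667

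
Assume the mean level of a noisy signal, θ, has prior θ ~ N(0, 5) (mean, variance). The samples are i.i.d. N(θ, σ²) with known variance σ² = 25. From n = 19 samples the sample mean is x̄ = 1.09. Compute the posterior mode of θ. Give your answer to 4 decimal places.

n = 19, x̄ = 1.09.
For a Normal prior and Normal likelihood with known variance, the posterior is Normal; its mode equals its mean, the precision-weighted average.
Prior precision 1/σ₀² = 1/5 = 0.2; data precision n/σ² = 19/25 = 0.76.
θ̂ = (0.2·0 + 0.76·1.09) / (0.2 + 0.76) = 0.8284/0.96 = 2071/2400 ≈ 0.8629.

θ̂_MAP = 0.8629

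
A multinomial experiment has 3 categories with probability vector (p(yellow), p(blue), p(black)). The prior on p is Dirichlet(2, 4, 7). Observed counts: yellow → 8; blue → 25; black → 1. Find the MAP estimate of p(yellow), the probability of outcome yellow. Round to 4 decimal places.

The posterior is Dirichlet(αᵢ + nᵢ) = Dirichlet(10, 29, 8).
For a Dirichlet(a₁,…,a_K) with all aᵢ > 1, the mode has j-th component (aⱼ − 1)/(Σaᵢ − K).
Here Σaᵢ = 47 and K = 3, so p(yellow) = (10 − 1)/(47 − 3) = 9/44 ≈ 0.2045.

MAP estimate of p(yellow) = 0.2045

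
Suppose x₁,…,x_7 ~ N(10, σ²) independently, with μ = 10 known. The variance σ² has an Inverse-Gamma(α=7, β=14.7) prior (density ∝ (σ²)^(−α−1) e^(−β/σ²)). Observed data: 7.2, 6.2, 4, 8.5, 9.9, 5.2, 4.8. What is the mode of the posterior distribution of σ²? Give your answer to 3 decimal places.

Sum of squared deviations about the known mean: SS = (7.2−10)² + (6.2−10)² + (4−10)² + (8.5−10)² + (9.9−10)² + (5.2−10)² + (4.8−10)² = 110.62.
The Normal likelihood contributes (σ²)^(−n/2) exp(−SS/(2σ²)), so the posterior is Inverse-Gamma(α + n/2, β + SS/2) = Inverse-Gamma(10.5, 70.01).
The mode of Inverse-Gamma(a, b) is b/(a+1) = 70.01/11.5 ≈ 6.088.

σ̂²_MAP = 6.088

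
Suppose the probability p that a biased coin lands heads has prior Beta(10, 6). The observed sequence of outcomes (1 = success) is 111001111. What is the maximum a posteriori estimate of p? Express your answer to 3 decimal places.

Prior: Beta(10, 6).
Data: 7 successes in 9 trials (from the sequence). The binomial likelihood contributes p^7(1−p)^2, so the posterior is Beta(10+7, 6+2) = Beta(17, 8).
For Beta(a, b) with a, b > 1 the mode is (a−1)/(a+b−2) = 16/23 ≈ 0.696.

p̂_MAP = 0.696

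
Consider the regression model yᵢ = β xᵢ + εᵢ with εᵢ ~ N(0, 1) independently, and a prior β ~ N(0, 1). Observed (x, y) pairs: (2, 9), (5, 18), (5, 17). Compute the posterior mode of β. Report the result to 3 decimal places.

β̂_MAP = 3.509

log p(β | y) = −Σ(yᵢ − βxᵢ)²/(2·1) − β²/(2·1) + const.
Setting the derivative to zero: Σxᵢ(yᵢ − βxᵢ)/1 − β/1 = 0, so β = Σxᵢyᵢ / (Σxᵢ² + σ²/τ²).
Σxᵢyᵢ = 2·9 + 5·18 + 5·17 = 193; Σxᵢ² = 54; σ²/τ² = 1.
β̂_MAP = 193 / (54 + 1) = 193/55 ≈ 3.509.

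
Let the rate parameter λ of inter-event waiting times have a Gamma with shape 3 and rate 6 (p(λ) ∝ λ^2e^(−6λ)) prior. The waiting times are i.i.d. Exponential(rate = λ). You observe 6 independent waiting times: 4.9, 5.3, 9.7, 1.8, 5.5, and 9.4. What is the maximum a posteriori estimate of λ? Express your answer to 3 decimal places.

λ̂_MAP = 0.188

The Exponential(rate=λ) likelihood is ∝ λ^n e^(−λΣtᵢ). Here n = 6 and Σtᵢ = 4.9 + 5.3 + 9.7 + 1.8 + 5.5 + 9.4 = 36.6.
Posterior ∝ λ^2e^(−6λ) · λ^6e^(−36.6λ) = λ^8e^(−42.6λ), i.e. Gamma(9, 42.6).
Mode = (a−1)/b = 8/42.6 ≈ 0.188.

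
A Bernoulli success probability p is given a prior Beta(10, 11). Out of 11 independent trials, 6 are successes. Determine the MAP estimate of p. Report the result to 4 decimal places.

p̂_MAP = 0.5000

Prior: Beta(10, 11).
Data: 6 successes in 11 trials. The binomial likelihood contributes p^6(1−p)^5, so the posterior is Beta(10+6, 11+5) = Beta(16, 16).
For Beta(a, b) with a, b > 1 the mode is (a−1)/(a+b−2) = 15/30 ≈ 0.5000.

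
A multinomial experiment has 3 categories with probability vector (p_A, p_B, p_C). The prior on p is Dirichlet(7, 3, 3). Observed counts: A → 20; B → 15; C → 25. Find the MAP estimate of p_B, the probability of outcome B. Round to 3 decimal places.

The posterior is Dirichlet(αᵢ + nᵢ) = Dirichlet(27, 18, 28).
For a Dirichlet(a₁,…,a_K) with all aᵢ > 1, the mode has j-th component (aⱼ − 1)/(Σaᵢ − K).
Here Σaᵢ = 73 and K = 3, so p_B = (18 − 1)/(73 − 3) = 17/70 ≈ 0.243.

MAP estimate of p_B = 0.243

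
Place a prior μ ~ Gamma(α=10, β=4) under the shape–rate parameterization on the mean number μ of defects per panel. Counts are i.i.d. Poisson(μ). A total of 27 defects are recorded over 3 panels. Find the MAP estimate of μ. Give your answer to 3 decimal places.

μ̂_MAP = 5.143

Σxᵢ = 27, n = 3.
Posterior ∝ μ^9e^(−4μ) · μ^27e^(−3μ) = μ^36e^(−7μ), i.e. Gamma(shape=37, rate=7).
The mode of a Gamma(a, b) with a ≥ 1 (shape–rate) is (a−1)/b = 36/7 ≈ 5.143.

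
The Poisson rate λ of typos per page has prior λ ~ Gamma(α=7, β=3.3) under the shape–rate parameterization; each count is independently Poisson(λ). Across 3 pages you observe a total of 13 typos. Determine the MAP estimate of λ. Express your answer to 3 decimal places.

Σxᵢ = 13, n = 3.
Posterior ∝ λ^6e^(−3.3λ) · λ^13e^(−3λ) = λ^19e^(−6.3λ), i.e. Gamma(shape=20, rate=6.3).
The mode of a Gamma(a, b) with a ≥ 1 (shape–rate) is (a−1)/b = 19/6.3 ≈ 3.016.

λ̂_MAP = 3.016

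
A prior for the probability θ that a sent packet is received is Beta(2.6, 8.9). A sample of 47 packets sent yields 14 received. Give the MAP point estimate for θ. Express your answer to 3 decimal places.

Prior: Beta(2.6, 8.9).
Data: 14 successes in 47 trials. The binomial likelihood contributes θ^14(1−θ)^33, so the posterior is Beta(2.6+14, 8.9+33) = Beta(16.6, 41.9).
For Beta(a, b) with a, b > 1 the mode is (a−1)/(a+b−2) = 15.6/56.5 ≈ 0.276.

θ̂_MAP = 0.276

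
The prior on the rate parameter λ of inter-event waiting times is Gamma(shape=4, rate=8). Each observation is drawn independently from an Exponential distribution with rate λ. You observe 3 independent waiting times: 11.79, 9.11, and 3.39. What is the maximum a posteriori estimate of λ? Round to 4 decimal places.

λ̂_MAP = 0.1858

The Exponential(rate=λ) likelihood is ∝ λ^n e^(−λΣtᵢ). Here n = 3 and Σtᵢ = 11.79 + 9.11 + 3.39 = 24.29.
Posterior ∝ λ^3e^(−8λ) · λ^3e^(−24.29λ) = λ^6e^(−32.29λ), i.e. Gamma(7, 32.29).
Mode = (a−1)/b = 6/32.29 ≈ 0.1858.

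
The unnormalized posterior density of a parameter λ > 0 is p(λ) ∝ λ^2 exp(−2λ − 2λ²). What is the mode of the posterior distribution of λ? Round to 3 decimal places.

ℓ'(λ) = 2/λ − 2 − 4λ. Setting this to zero and multiplying by λ: 4λ² + 2λ − 2 = 0.
λ = (−2 + √(2² + 4·4·2)) / (2·4) = (−2 + √36) / 8 = (−2 + 6)/8 = 1/2.
ℓ''(λ) = −2/λ² − 4 < 0, confirming a maximum.

λ̂_MAP = 0.500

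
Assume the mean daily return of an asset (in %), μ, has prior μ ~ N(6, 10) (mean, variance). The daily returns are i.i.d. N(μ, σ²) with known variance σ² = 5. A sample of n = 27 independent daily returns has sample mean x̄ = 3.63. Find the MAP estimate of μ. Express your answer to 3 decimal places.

μ̂_MAP = 3.673

n = 27, x̄ = 3.63.
For a Normal prior and Normal likelihood with known variance, the posterior is Normal; its mode equals its mean, the precision-weighted average.
Prior precision 1/σ₀² = 1/10 = 0.1; data precision n/σ² = 27/5 = 5.4.
μ̂ = (0.1·6 + 5.4·3.63) / (0.1 + 5.4) = 20.202/5.5 = 10101/2750 ≈ 3.673.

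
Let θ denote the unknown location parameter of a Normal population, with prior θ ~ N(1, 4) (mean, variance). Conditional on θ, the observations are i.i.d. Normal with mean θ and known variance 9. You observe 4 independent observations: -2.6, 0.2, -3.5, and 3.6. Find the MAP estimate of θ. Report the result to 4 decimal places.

n = 4; x̄ = ((-2.6) + 0.2 + (-3.5) + 3.6)/4 = -2.3/4 = -0.575.
For a Normal prior and Normal likelihood with known variance, the posterior is Normal; its mode equals its mean, the precision-weighted average.
Prior precision 1/σ₀² = 1/4 = 0.25; data precision n/σ² = 4/9.
θ̂ = (0.25·1 + (4/9)·(-0.575)) / (0.25 + 4/9) = (-1/180)/(25/36) = -0.0080.

θ̂_MAP = -0.0080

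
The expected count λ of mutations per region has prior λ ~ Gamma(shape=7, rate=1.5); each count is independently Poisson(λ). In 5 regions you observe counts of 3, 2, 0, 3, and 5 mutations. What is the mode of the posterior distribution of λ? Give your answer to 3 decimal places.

λ̂_MAP = 2.923

Σxᵢ = 3+2+0+3+5 = 13, with n = 5.
Posterior ∝ λ^6e^(−1.5λ) · λ^13e^(−5λ) = λ^19e^(−6.5λ), i.e. Gamma(shape=20, rate=6.5).
The mode of a Gamma(a, b) with a ≥ 1 (shape–rate) is (a−1)/b = 19/6.5 ≈ 2.923.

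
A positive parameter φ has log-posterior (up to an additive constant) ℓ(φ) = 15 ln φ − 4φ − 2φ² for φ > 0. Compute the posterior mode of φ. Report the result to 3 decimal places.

φ̂_MAP = 1.500

ℓ'(φ) = 15/φ − 4 − 4φ. Setting this to zero and multiplying by φ: 4φ² + 4φ − 15 = 0.
φ = (−4 + √(4² + 4·4·15)) / (2·4) = (−4 + √256) / 8 = (−4 + 16)/8 = 3/2.
ℓ''(φ) = −15/φ² − 4 < 0, confirming a maximum.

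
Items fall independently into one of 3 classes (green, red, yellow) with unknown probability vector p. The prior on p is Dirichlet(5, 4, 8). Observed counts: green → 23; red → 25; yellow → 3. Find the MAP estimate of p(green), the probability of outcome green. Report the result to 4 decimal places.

The posterior is Dirichlet(αᵢ + nᵢ) = Dirichlet(28, 29, 11).
For a Dirichlet(a₁,…,a_K) with all aᵢ > 1, the mode has j-th component (aⱼ − 1)/(Σaᵢ − K).
Here Σaᵢ = 68 and K = 3, so p(green) = (28 − 1)/(68 − 3) = 27/65 ≈ 0.4154.

MAP estimate of p(green) = 0.4154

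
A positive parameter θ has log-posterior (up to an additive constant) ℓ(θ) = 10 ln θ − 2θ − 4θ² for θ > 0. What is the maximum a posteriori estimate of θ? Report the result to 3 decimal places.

ℓ'(θ) = 10/θ − 2 − 8θ. Setting this to zero and multiplying by θ: 8θ² + 2θ − 10 = 0.
θ = (−2 + √(2² + 4·8·10)) / (2·8) = (−2 + √324) / 16 = (−2 + 18)/16 = 1.
ℓ''(θ) = −10/θ² − 8 < 0, confirming a maximum.

θ̂_MAP = 1.000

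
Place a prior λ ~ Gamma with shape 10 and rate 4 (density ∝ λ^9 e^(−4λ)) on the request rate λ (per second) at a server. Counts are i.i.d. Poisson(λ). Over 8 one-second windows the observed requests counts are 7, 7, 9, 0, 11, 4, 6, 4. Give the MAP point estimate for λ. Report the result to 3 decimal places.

Σxᵢ = 7+7+9+0+11+4+6+4 = 48, with n = 8.
Posterior ∝ λ^9e^(−4λ) · λ^48e^(−8λ) = λ^57e^(−12λ), i.e. Gamma(shape=58, rate=12).
The mode of a Gamma(a, b) with a ≥ 1 (shape–rate) is (a−1)/b = 57/12 ≈ 4.750.

λ̂_MAP = 4.750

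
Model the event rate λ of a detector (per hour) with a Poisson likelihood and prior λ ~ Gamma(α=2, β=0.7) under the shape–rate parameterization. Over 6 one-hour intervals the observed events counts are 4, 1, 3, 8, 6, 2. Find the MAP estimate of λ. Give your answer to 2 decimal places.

λ̂_MAP = 3.73

Σxᵢ = 4+1+3+8+6+2 = 24, with n = 6.
Posterior ∝ λe^(−0.7λ) · λ^24e^(−6λ) = λ^25e^(−6.7λ), i.e. Gamma(shape=26, rate=6.7).
The mode of a Gamma(a, b) with a ≥ 1 (shape–rate) is (a−1)/b = 25/6.7 ≈ 3.73.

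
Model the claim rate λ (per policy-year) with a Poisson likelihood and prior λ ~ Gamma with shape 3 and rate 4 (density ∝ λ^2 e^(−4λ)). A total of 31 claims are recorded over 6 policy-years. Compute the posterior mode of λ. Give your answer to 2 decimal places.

Σxᵢ = 31, n = 6.
Posterior ∝ λ^2e^(−4λ) · λ^31e^(−6λ) = λ^33e^(−10λ), i.e. Gamma(shape=34, rate=10).
The mode of a Gamma(a, b) with a ≥ 1 (shape–rate) is (a−1)/b = 33/10 ≈ 3.30.

λ̂_MAP = 3.30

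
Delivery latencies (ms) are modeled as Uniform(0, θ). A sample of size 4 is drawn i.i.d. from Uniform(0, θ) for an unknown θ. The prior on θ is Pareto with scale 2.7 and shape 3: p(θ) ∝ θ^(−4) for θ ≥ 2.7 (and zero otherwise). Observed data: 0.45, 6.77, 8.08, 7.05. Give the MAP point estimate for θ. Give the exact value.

The Uniform(0, θ) likelihood is θ^(−n) for θ ≥ max(xᵢ), zero otherwise. Here max(xᵢ) = 8.08.
Posterior ∝ θ^(−4) · θ^(−4) = θ^(−8) on θ ≥ max(2.7, 8.08) = 8.08.
This density is strictly decreasing in θ, so the posterior mode lies at the lower boundary of the support.

θ̂_MAP = 8.08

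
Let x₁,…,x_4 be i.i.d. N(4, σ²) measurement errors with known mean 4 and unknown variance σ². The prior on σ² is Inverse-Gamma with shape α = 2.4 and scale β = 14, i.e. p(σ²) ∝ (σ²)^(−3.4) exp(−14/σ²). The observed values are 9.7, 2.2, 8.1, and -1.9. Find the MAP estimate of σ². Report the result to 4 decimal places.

Sum of squared deviations about the known mean: SS = (9.7−4)² + (2.2−4)² + (8.1−4)² + (-1.9−4)² = 87.35.
The Normal likelihood contributes (σ²)^(−n/2) exp(−SS/(2σ²)), so the posterior is Inverse-Gamma(α + n/2, β + SS/2) = Inverse-Gamma(4.4, 57.675).
The mode of Inverse-Gamma(a, b) is b/(a+1) = 57.675/5.4 ≈ 10.6806.

σ̂²_MAP = 10.6806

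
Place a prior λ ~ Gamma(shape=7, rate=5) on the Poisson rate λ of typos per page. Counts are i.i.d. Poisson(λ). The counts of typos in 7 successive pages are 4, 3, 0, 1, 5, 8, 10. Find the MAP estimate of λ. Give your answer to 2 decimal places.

λ̂_MAP = 3.08

Σxᵢ = 4+3+0+1+5+8+10 = 31, with n = 7.
Posterior ∝ λ^6e^(−5λ) · λ^31e^(−7λ) = λ^37e^(−12λ), i.e. Gamma(shape=38, rate=12).
The mode of a Gamma(a, b) with a ≥ 1 (shape–rate) is (a−1)/b = 37/12 ≈ 3.08.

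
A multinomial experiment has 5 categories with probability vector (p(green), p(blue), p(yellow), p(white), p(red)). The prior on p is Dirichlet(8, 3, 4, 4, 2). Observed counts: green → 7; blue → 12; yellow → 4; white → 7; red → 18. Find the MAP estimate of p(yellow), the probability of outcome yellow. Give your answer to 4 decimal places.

MAP estimate of p(yellow) = 0.1094

The posterior is Dirichlet(αᵢ + nᵢ) = Dirichlet(15, 15, 8, 11, 20).
For a Dirichlet(a₁,…,a_K) with all aᵢ > 1, the mode has j-th component (aⱼ − 1)/(Σaᵢ − K).
Here Σaᵢ = 69 and K = 5, so p(yellow) = (8 − 1)/(69 − 5) = 7/64 ≈ 0.1094.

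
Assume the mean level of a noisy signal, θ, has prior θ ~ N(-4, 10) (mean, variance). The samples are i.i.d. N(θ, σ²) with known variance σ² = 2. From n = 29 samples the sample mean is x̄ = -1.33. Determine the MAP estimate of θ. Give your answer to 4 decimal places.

n = 29, x̄ = -1.33.
For a Normal prior and Normal likelihood with known variance, the posterior is Normal; its mode equals its mean, the precision-weighted average.
Prior precision 1/σ₀² = 1/10 = 0.1; data precision n/σ² = 29/2 = 14.5.
θ̂ = (0.1·(-4) + 14.5·(-1.33)) / (0.1 + 14.5) = (-19.685)/14.6 = -3937/2920 ≈ -1.3483.

θ̂_MAP = -1.3483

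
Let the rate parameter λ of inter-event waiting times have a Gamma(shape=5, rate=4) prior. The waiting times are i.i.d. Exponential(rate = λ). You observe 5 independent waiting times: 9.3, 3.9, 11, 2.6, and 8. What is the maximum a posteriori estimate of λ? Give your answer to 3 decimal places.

λ̂_MAP = 0.232

The Exponential(rate=λ) likelihood is ∝ λ^n e^(−λΣtᵢ). Here n = 5 and Σtᵢ = 9.3 + 3.9 + 11 + 2.6 + 8 = 34.8.
Posterior ∝ λ^4e^(−4λ) · λ^5e^(−34.8λ) = λ^9e^(−38.8λ), i.e. Gamma(10, 38.8).
Mode = (a−1)/b = 9/38.8 ≈ 0.232.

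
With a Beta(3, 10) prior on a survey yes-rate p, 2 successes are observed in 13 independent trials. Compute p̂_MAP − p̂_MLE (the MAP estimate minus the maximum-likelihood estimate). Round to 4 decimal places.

MAP − MLE = 0.0128

Posterior is Beta(5, 21); MAP = (5−1)/(26−2) = 4/24 ≈ 0.16667.
MLE ignores the prior: p̂_MLE = k/n = 2/13 ≈ 0.15385.
Difference = 4/24 − 2/13 = 1/78 ≈ 0.0128.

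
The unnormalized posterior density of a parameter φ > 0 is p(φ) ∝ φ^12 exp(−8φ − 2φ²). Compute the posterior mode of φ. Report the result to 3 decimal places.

ℓ'(φ) = 12/φ − 8 − 4φ. Setting this to zero and multiplying by φ: 4φ² + 8φ − 12 = 0.
φ = (−8 + √(8² + 4·4·12)) / (2·4) = (−8 + √256) / 8 = (−8 + 16)/8 = 1.
ℓ''(φ) = −12/φ² − 4 < 0, confirming a maximum.

φ̂_MAP = 1.000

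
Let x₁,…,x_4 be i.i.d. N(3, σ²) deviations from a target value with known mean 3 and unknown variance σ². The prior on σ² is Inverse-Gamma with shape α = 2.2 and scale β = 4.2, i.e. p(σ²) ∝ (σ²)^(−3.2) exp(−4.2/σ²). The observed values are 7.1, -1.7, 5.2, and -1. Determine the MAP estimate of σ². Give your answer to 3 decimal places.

σ̂²_MAP = 6.552

Sum of squared deviations about the known mean: SS = (7.1−3)² + (-1.7−3)² + (5.2−3)² + (-1−3)² = 59.74.
The Normal likelihood contributes (σ²)^(−n/2) exp(−SS/(2σ²)), so the posterior is Inverse-Gamma(α + n/2, β + SS/2) = Inverse-Gamma(4.2, 34.07).
The mode of Inverse-Gamma(a, b) is b/(a+1) = 34.07/5.2 ≈ 6.552.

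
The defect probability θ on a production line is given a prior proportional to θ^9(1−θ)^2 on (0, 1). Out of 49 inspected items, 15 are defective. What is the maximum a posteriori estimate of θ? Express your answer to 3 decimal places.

The prior density ∝ θ^9(1−θ)^2 is the kernel of Beta(10, 3).
Data: 15 successes in 49 trials. The binomial likelihood contributes θ^15(1−θ)^34, so the posterior is Beta(10+15, 3+34) = Beta(25, 37).
For Beta(a, b) with a, b > 1 the mode is (a−1)/(a+b−2) = 24/60 ≈ 0.400.

θ̂_MAP = 0.400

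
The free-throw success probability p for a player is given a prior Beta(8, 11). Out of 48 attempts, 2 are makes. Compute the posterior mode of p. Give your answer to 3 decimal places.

p̂_MAP = 0.138

Prior: Beta(8, 11).
Data: 2 successes in 48 trials. The binomial likelihood contributes p^2(1−p)^46, so the posterior is Beta(8+2, 11+46) = Beta(10, 57).
For Beta(a, b) with a, b > 1 the mode is (a−1)/(a+b−2) = 9/65 ≈ 0.138.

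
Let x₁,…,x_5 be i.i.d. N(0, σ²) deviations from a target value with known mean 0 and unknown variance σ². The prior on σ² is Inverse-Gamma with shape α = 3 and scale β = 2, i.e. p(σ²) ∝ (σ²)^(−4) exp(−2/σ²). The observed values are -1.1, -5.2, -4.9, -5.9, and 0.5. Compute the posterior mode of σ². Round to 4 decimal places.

Sum of squared deviations about the known mean: SS = (-1.1−0)² + (-5.2−0)² + (-4.9−0)² + (-5.9−0)² + (0.5−0)² = 87.32.
The Normal likelihood contributes (σ²)^(−n/2) exp(−SS/(2σ²)), so the posterior is Inverse-Gamma(α + n/2, β + SS/2) = Inverse-Gamma(5.5, 45.66).
The mode of Inverse-Gamma(a, b) is b/(a+1) = 45.66/6.5 ≈ 7.0246.

σ̂²_MAP = 7.0246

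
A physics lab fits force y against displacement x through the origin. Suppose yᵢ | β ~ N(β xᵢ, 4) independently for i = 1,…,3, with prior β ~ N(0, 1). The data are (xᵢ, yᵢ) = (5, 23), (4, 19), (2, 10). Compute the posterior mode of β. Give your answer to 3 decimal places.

β̂_MAP = 4.306

log p(β | y) = −Σ(yᵢ − βxᵢ)²/(2·4) − β²/(2·1) + const.
Setting the derivative to zero: Σxᵢ(yᵢ − βxᵢ)/4 − β/1 = 0, so β = Σxᵢyᵢ / (Σxᵢ² + σ²/τ²).
Σxᵢyᵢ = 5·23 + 4·19 + 2·10 = 211; Σxᵢ² = 45; σ²/τ² = 4.
β̂_MAP = 211 / (45 + 4) = 211/49 ≈ 4.306.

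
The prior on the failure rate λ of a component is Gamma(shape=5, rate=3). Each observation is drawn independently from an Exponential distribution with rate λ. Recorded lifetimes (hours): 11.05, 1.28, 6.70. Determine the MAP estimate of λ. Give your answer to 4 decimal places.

λ̂_MAP = 0.3177

The Exponential(rate=λ) likelihood is ∝ λ^n e^(−λΣtᵢ). Here n = 3 and Σtᵢ = 11.05 + 1.28 + 6.70 = 19.03.
Posterior ∝ λ^4e^(−3λ) · λ^3e^(−19.03λ) = λ^7e^(−22.03λ), i.e. Gamma(8, 22.03).
Mode = (a−1)/b = 7/22.03 ≈ 0.3177.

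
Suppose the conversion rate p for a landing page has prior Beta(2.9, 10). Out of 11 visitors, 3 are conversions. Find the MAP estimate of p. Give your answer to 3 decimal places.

p̂_MAP = 0.224

Prior: Beta(2.9, 10).
Data: 3 successes in 11 trials. The binomial likelihood contributes p^3(1−p)^8, so the posterior is Beta(2.9+3, 10+8) = Beta(5.9, 18).
For Beta(a, b) with a, b > 1 the mode is (a−1)/(a+b−2) = 4.9/21.9 ≈ 0.224.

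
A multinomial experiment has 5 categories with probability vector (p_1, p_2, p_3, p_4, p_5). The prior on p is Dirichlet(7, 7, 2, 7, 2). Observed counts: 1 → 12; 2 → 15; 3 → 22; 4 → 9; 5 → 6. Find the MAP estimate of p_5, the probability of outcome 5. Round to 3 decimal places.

The posterior is Dirichlet(αᵢ + nᵢ) = Dirichlet(19, 22, 24, 16, 8).
For a Dirichlet(a₁,…,a_K) with all aᵢ > 1, the mode has j-th component (aⱼ − 1)/(Σaᵢ − K).
Here Σaᵢ = 89 and K = 5, so p_5 = (8 − 1)/(89 − 5) = 7/84 ≈ 0.083.

MAP estimate: 0.083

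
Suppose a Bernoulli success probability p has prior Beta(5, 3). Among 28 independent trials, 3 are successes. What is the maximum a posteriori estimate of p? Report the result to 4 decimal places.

p̂_MAP = 0.2059

Prior: Beta(5, 3).
Data: 3 successes in 28 trials. The binomial likelihood contributes p^3(1−p)^25, so the posterior is Beta(5+3, 3+25) = Beta(8, 28).
For Beta(a, b) with a, b > 1 the mode is (a−1)/(a+b−2) = 7/34 ≈ 0.2059.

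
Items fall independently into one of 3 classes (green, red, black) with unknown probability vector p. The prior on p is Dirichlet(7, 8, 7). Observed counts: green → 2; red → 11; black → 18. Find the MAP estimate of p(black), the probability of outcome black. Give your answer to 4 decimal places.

The posterior is Dirichlet(αᵢ + nᵢ) = Dirichlet(9, 19, 25).
For a Dirichlet(a₁,…,a_K) with all aᵢ > 1, the mode has j-th component (aⱼ − 1)/(Σaᵢ − K).
Here Σaᵢ = 53 and K = 3, so p(black) = (25 − 1)/(53 − 3) = 24/50 ≈ 0.4800.

MAP estimate of p(black) = 0.4800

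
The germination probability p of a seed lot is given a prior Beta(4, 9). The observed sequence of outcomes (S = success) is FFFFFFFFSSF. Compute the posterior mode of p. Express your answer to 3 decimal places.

Prior: Beta(4, 9).
Data: 2 successes in 11 trials (from the sequence). The binomial likelihood contributes p^2(1−p)^9, so the posterior is Beta(4+2, 9+9) = Beta(6, 18).
For Beta(a, b) with a, b > 1 the mode is (a−1)/(a+b−2) = 5/22 ≈ 0.227.

p̂_MAP = 0.227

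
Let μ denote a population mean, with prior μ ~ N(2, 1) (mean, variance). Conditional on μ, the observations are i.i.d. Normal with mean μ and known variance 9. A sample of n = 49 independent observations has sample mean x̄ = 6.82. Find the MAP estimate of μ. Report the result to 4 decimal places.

n = 49, x̄ = 6.82.
For a Normal prior and Normal likelihood with known variance, the posterior is Normal; its mode equals its mean, the precision-weighted average.
Prior precision 1/σ₀² = 1/1 = 1; data precision n/σ² = 49/9.
μ̂ = (1·2 + (49/9)·6.82) / (1 + 49/9) = (17609/450)/(58/9) = 17609/2900 ≈ 6.0721.

μ̂_MAP = 6.0721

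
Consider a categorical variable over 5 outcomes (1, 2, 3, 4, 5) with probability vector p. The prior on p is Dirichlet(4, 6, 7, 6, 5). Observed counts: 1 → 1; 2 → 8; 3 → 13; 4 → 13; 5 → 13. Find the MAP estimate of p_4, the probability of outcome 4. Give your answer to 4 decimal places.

The posterior is Dirichlet(αᵢ + nᵢ) = Dirichlet(5, 14, 20, 19, 18).
For a Dirichlet(a₁,…,a_K) with all aᵢ > 1, the mode has j-th component (aⱼ − 1)/(Σaᵢ − K).
Here Σaᵢ = 76 and K = 5, so p_4 = (19 − 1)/(76 − 5) = 18/71 ≈ 0.2535.

MAP estimate: 0.2535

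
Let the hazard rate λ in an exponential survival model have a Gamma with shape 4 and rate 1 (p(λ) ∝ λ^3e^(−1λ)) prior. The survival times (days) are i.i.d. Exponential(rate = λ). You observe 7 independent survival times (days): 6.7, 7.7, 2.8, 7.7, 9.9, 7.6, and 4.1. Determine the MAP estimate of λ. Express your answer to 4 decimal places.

The Exponential(rate=λ) likelihood is ∝ λ^n e^(−λΣtᵢ). Here n = 7 and Σtᵢ = 6.7 + 7.7 + 2.8 + 7.7 + 9.9 + 7.6 + 4.1 = 46.5.
Posterior ∝ λ^3e^(−1λ) · λ^7e^(−46.5λ) = λ^10e^(−47.5λ), i.e. Gamma(11, 47.5).
Mode = (a−1)/b = 10/47.5 ≈ 0.2105.

λ̂_MAP = 0.2105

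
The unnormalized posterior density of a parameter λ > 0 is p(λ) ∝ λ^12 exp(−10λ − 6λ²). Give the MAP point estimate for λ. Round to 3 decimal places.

ℓ'(λ) = 12/λ − 10 − 12λ. Setting this to zero and multiplying by λ: 12λ² + 10λ − 12 = 0.
λ = (−10 + √(10² + 4·12·12)) / (2·12) = (−10 + √676) / 24 = (−10 + 26)/24 = 2/3.
ℓ''(λ) = −12/λ² − 12 < 0, confirming a maximum.

λ̂_MAP = 0.667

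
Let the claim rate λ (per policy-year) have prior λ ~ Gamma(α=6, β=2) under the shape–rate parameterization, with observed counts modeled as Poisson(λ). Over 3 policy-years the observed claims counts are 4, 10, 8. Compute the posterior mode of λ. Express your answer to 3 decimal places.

λ̂_MAP = 5.400

Σxᵢ = 4+10+8 = 22, with n = 3.
Posterior ∝ λ^5e^(−2λ) · λ^22e^(−3λ) = λ^27e^(−5λ), i.e. Gamma(shape=28, rate=5).
The mode of a Gamma(a, b) with a ≥ 1 (shape–rate) is (a−1)/b = 27/5 ≈ 5.400.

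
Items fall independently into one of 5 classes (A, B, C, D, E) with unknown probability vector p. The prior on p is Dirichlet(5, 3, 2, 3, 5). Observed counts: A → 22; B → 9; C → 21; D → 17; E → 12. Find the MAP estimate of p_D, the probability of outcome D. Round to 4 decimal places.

MAP estimate of p_D = 0.2021

The posterior is Dirichlet(αᵢ + nᵢ) = Dirichlet(27, 12, 23, 20, 17).
For a Dirichlet(a₁,…,a_K) with all aᵢ > 1, the mode has j-th component (aⱼ − 1)/(Σaᵢ − K).
Here Σaᵢ = 99 and K = 5, so p_D = (20 − 1)/(99 − 5) = 19/94 ≈ 0.2021.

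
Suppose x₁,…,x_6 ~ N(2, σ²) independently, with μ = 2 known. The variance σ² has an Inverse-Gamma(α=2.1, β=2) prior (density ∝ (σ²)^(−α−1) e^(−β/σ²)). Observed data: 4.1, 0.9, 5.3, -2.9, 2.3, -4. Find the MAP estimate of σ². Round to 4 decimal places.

Sum of squared deviations about the known mean: SS = (4.1−2)² + (0.9−2)² + (5.3−2)² + (-2.9−2)² + (2.3−2)² + (-4−2)² = 76.61.
The Normal likelihood contributes (σ²)^(−n/2) exp(−SS/(2σ²)), so the posterior is Inverse-Gamma(α + n/2, β + SS/2) = Inverse-Gamma(5.1, 40.305).
The mode of Inverse-Gamma(a, b) is b/(a+1) = 40.305/6.1 ≈ 6.6074.

σ̂²_MAP = 6.6074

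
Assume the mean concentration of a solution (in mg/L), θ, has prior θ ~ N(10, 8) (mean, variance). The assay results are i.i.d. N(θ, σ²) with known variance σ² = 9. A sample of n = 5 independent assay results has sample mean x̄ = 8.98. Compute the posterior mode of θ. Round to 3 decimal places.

θ̂_MAP = 9.167

n = 5, x̄ = 8.98.
For a Normal prior and Normal likelihood with known variance, the posterior is Normal; its mode equals its mean, the precision-weighted average.
Prior precision 1/σ₀² = 1/8 = 0.125; data precision n/σ² = 5/9.
θ̂ = (0.125·10 + (5/9)·8.98) / (0.125 + 5/9) = (1123/180)/(49/72) = 2246/245 ≈ 9.167.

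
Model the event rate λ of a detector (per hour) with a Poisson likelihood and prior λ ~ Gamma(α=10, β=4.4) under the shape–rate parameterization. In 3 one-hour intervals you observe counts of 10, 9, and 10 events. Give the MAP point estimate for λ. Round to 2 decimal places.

Σxᵢ = 10+9+10 = 29, with n = 3.
Posterior ∝ λ^9e^(−4.4λ) · λ^29e^(−3λ) = λ^38e^(−7.4λ), i.e. Gamma(shape=39, rate=7.4).
The mode of a Gamma(a, b) with a ≥ 1 (shape–rate) is (a−1)/b = 38/7.4 ≈ 5.14.

λ̂_MAP = 5.14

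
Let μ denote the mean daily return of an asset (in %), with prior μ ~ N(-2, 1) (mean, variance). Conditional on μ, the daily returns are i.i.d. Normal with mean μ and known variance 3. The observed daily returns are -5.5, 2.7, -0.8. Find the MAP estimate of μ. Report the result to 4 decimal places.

n = 3; x̄ = ((-5.5) + 2.7 + (-0.8))/3 = -3.6/3 = -1.2.
For a Normal prior and Normal likelihood with known variance, the posterior is Normal; its mode equals its mean, the precision-weighted average.
Prior precision 1/σ₀² = 1/1 = 1; data precision n/σ² = 3/3 = 1.
μ̂ = (1·(-2) + 1·(-1.2)) / (1 + 1) = (-3.2)/2 = -1.6000.

μ̂_MAP = -1.6000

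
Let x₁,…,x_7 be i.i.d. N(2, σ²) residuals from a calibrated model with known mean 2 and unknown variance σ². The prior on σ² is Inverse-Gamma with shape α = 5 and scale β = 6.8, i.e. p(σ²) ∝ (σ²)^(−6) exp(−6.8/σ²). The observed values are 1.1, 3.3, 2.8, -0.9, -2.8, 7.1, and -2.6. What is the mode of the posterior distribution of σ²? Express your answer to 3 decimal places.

σ̂²_MAP = 5.019

Sum of squared deviations about the known mean: SS = (1.1−2)² + (3.3−2)² + (2.8−2)² + (-0.9−2)² + (-2.8−2)² + (7.1−2)² + (-2.6−2)² = 81.76.
The Normal likelihood contributes (σ²)^(−n/2) exp(−SS/(2σ²)), so the posterior is Inverse-Gamma(α + n/2, β + SS/2) = Inverse-Gamma(8.5, 47.68).
The mode of Inverse-Gamma(a, b) is b/(a+1) = 47.68/9.5 ≈ 5.019.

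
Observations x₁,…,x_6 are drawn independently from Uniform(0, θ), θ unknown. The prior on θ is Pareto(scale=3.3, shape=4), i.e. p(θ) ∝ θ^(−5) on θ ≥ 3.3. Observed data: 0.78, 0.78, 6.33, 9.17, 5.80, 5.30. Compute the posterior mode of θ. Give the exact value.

θ̂_MAP = 9.17

The Uniform(0, θ) likelihood is θ^(−n) for θ ≥ max(xᵢ), zero otherwise. Here max(xᵢ) = 9.17.
Posterior ∝ θ^(−5) · θ^(−6) = θ^(−11) on θ ≥ max(3.3, 9.17) = 9.17.
This density is strictly decreasing in θ, so the posterior mode lies at the lower boundary of the support.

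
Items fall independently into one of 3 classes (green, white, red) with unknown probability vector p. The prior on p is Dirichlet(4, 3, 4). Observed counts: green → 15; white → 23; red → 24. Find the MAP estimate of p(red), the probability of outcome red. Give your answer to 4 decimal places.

The posterior is Dirichlet(αᵢ + nᵢ) = Dirichlet(19, 26, 28).
For a Dirichlet(a₁,…,a_K) with all aᵢ > 1, the mode has j-th component (aⱼ − 1)/(Σaᵢ − K).
Here Σaᵢ = 73 and K = 3, so p(red) = (28 − 1)/(73 − 3) = 27/70 ≈ 0.3857.

MAP estimate of p(red) = 0.3857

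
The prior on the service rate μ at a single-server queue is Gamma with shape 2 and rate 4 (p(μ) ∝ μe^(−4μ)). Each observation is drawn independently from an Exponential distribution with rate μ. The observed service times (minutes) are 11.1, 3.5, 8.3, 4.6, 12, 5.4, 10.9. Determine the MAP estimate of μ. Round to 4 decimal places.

The Exponential(rate=μ) likelihood is ∝ μ^n e^(−μΣtᵢ). Here n = 7 and Σtᵢ = 11.1 + 3.5 + 8.3 + 4.6 + 12 + 5.4 + 10.9 = 55.8.
Posterior ∝ μe^(−4μ) · μ^7e^(−55.8μ) = μ^8e^(−59.8μ), i.e. Gamma(9, 59.8).
Mode = (a−1)/b = 8/59.8 ≈ 0.1338.

μ̂_MAP = 0.1338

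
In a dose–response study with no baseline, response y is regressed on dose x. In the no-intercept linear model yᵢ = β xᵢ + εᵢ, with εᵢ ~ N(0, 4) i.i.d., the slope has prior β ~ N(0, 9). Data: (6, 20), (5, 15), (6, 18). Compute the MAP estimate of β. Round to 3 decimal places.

β̂_MAP = 3.109

log p(β | y) = −Σ(yᵢ − βxᵢ)²/(2·4) − β²/(2·9) + const.
Setting the derivative to zero: Σxᵢ(yᵢ − βxᵢ)/4 − β/9 = 0, so β = Σxᵢyᵢ / (Σxᵢ² + σ²/τ²).
Σxᵢyᵢ = 6·20 + 5·15 + 6·18 = 303; Σxᵢ² = 97; σ²/τ² = 4/9.
β̂_MAP = 303 / (97 + 4/9) = 303/(877/9) = 2727/877 ≈ 3.109.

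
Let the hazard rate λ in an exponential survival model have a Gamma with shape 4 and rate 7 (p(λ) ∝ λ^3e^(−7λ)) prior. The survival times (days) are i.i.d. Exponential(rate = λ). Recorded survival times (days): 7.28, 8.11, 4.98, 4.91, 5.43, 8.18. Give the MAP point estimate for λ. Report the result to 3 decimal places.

The Exponential(rate=λ) likelihood is ∝ λ^n e^(−λΣtᵢ). Here n = 6 and Σtᵢ = 7.28 + 8.11 + 4.98 + 4.91 + 5.43 + 8.18 = 38.89.
Posterior ∝ λ^3e^(−7λ) · λ^6e^(−38.89λ) = λ^9e^(−45.89λ), i.e. Gamma(10, 45.89).
Mode = (a−1)/b = 9/45.89 ≈ 0.196.

λ̂_MAP = 0.196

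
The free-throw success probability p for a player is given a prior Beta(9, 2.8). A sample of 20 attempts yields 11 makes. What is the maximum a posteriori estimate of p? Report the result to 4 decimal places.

p̂_MAP = 0.6376

Prior: Beta(9, 2.8).
Data: 11 successes in 20 trials. The binomial likelihood contributes p^11(1−p)^9, so the posterior is Beta(9+11, 2.8+9) = Beta(20, 11.8).
For Beta(a, b) with a, b > 1 the mode is (a−1)/(a+b−2) = 19/29.8 ≈ 0.6376.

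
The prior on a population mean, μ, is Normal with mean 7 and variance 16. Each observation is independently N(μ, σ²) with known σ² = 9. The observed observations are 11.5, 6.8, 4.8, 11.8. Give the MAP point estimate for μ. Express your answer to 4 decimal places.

μ̂_MAP = 8.5123

n = 4; x̄ = (11.5 + 6.8 + 4.8 + 11.8)/4 = 34.9/4 = 8.725.
For a Normal prior and Normal likelihood with known variance, the posterior is Normal; its mode equals its mean, the precision-weighted average.
Prior precision 1/σ₀² = 1/16 = 0.0625; data precision n/σ² = 4/9.
μ̂ = (0.0625·7 + (4/9)·8.725) / (0.0625 + 4/9) = (3107/720)/(73/144) = 3107/365 ≈ 8.5123.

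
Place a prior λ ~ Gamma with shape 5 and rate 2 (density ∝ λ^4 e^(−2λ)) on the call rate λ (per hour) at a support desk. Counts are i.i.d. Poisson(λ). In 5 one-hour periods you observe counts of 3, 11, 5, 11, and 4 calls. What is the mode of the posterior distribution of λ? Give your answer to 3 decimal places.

Σxᵢ = 3+11+5+11+4 = 34, with n = 5.
Posterior ∝ λ^4e^(−2λ) · λ^34e^(−5λ) = λ^38e^(−7λ), i.e. Gamma(shape=39, rate=7).
The mode of a Gamma(a, b) with a ≥ 1 (shape–rate) is (a−1)/b = 38/7 ≈ 5.429.

λ̂_MAP = 5.429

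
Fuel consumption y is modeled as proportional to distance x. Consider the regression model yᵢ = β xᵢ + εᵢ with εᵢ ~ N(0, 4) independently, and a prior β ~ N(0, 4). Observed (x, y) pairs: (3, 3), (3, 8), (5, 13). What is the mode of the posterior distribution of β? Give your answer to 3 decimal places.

log p(β | y) = −Σ(yᵢ − βxᵢ)²/(2·4) − β²/(2·4) + const.
Setting the derivative to zero: Σxᵢ(yᵢ − βxᵢ)/4 − β/4 = 0, so β = Σxᵢyᵢ / (Σxᵢ² + σ²/τ²).
Σxᵢyᵢ = 3·3 + 3·8 + 5·13 = 98; Σxᵢ² = 43; σ²/τ² = 1.
β̂_MAP = 98 / (43 + 1) = 98/44 ≈ 2.227.

β̂_MAP = 2.227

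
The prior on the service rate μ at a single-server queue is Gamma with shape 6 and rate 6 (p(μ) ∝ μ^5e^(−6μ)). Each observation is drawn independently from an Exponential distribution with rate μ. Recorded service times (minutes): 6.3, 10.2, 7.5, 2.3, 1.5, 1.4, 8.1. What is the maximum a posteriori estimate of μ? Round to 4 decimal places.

The Exponential(rate=μ) likelihood is ∝ μ^n e^(−μΣtᵢ). Here n = 7 and Σtᵢ = 6.3 + 10.2 + 7.5 + 2.3 + 1.5 + 1.4 + 8.1 = 37.3.
Posterior ∝ μ^5e^(−6μ) · μ^7e^(−37.3μ) = μ^12e^(−43.3μ), i.e. Gamma(13, 43.3).
Mode = (a−1)/b = 12/43.3 ≈ 0.2771.

μ̂_MAP = 0.2771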